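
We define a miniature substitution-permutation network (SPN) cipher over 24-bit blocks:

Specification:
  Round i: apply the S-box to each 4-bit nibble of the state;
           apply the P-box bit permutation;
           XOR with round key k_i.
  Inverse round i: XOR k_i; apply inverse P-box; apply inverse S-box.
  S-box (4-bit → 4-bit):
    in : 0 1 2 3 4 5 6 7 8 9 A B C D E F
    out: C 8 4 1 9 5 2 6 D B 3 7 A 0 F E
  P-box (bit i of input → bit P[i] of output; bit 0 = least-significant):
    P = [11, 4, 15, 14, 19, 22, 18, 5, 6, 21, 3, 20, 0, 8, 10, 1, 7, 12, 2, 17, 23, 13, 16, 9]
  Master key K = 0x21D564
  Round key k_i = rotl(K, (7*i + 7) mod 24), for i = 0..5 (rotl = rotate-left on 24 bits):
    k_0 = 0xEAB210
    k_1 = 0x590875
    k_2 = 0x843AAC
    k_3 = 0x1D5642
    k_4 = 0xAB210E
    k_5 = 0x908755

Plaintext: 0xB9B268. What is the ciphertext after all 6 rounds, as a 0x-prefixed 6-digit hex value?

0x6D7D36

s_0 = plaintext = 0xB9B268
s_1 = Round(s_0, k_0) = 0x294F99
s_2 = Round(s_1, k_1) = 0x2250CE
s_3 = Round(s_2, k_2) = 0xD5F691
s_4 = Round(s_3, k_3) = 0x7513E4
s_5 = Round(s_4, k_4) = 0xE649E8
s_6 = Round(s_5, k_5) = 0x6D7D36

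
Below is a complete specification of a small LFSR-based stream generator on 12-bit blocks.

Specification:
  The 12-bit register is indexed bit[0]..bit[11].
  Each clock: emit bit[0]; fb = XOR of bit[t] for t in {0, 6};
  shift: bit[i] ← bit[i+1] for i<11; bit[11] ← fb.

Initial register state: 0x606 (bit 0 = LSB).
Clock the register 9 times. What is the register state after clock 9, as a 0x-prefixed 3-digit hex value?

0xCF3

reg_0 = 0x606
clock 1: out=0, reg = 0x303
clock 2: out=1, reg = 0x981
clock 3: out=1, reg = 0xCC0
clock 4: out=0, reg = 0xE60
clock 5: out=0, reg = 0xF30
clock 6: out=0, reg = 0x798
clock 7: out=0, reg = 0x3CC
clock 8: out=0, reg = 0x9E6
clock 9: out=0, reg = 0xCF3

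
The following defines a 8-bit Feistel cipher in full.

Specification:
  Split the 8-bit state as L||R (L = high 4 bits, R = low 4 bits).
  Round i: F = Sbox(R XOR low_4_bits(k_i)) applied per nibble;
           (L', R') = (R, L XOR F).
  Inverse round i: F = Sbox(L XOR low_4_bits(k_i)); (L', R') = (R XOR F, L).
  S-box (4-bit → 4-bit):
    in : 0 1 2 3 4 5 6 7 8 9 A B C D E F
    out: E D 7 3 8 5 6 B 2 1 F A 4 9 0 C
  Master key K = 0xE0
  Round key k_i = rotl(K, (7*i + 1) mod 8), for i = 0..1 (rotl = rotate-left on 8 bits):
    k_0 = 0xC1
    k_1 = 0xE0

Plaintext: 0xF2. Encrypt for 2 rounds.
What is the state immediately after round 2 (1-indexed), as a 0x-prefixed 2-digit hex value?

0xC6

s_0 = plaintext = 0xF2
s_1 = Round(s_0, k_0) = 0x2C
s_2 = Round(s_1, k_1) = 0xC6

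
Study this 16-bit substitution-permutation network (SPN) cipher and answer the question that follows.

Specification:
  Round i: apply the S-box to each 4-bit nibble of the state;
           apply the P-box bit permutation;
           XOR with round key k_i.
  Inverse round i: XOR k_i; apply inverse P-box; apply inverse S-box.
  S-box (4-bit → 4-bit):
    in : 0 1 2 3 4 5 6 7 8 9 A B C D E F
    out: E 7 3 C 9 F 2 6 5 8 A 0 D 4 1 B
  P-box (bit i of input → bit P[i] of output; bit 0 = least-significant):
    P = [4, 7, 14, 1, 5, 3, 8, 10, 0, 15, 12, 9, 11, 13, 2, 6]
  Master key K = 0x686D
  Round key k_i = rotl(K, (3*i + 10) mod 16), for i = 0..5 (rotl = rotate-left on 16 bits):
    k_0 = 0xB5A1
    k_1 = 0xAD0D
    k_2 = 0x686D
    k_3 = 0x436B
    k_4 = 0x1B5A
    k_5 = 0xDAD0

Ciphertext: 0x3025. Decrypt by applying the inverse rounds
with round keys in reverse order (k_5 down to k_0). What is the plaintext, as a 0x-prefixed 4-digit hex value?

s_0 = ciphertext = 0x3025
s_1 = InvRound(s_0, k_5) = 0x5FE1
s_2 = InvRound(s_1, k_4) = 0xBEF5
s_3 = InvRound(s_2, k_3) = 0x1705
s_4 = InvRound(s_3, k_2) = 0xF35D
s_5 = InvRound(s_4, k_1) = 0x4398
s_6 = InvRound(s_5, k_0) = 0x65F8

0x65F8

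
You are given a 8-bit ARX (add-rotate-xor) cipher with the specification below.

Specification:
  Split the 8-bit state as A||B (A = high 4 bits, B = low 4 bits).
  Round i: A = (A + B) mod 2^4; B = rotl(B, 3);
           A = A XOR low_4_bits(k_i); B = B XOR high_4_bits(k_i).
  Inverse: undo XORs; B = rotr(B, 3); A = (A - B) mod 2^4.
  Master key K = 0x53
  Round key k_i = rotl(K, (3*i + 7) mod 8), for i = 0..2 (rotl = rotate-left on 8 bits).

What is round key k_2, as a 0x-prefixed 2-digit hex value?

K = 0x53
k_0 = rotl(K, (3*0+7) mod 8) = rotl(K, 7) = 0xA9
k_1 = rotl(K, (3*1+7) mod 8) = rotl(K, 2) = 0x4D
k_2 = rotl(K, (3*2+7) mod 8) = rotl(K, 5) = 0x6A

0x6A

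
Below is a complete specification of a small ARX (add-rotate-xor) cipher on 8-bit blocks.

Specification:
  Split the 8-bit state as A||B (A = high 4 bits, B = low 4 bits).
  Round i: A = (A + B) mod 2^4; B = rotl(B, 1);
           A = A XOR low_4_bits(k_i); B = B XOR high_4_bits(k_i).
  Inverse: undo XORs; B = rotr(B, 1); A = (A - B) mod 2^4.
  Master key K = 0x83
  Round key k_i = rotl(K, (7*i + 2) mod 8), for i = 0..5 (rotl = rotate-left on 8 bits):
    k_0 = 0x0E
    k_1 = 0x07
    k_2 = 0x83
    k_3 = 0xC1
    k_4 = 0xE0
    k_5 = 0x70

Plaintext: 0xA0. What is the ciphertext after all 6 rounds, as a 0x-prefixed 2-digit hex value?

s_0 = plaintext = 0xA0
s_1 = Round(s_0, k_0) = 0x40
s_2 = Round(s_1, k_1) = 0x30
s_3 = Round(s_2, k_2) = 0x08
s_4 = Round(s_3, k_3) = 0x9D
s_5 = Round(s_4, k_4) = 0x65
s_6 = Round(s_5, k_5) = 0xBD

0xBD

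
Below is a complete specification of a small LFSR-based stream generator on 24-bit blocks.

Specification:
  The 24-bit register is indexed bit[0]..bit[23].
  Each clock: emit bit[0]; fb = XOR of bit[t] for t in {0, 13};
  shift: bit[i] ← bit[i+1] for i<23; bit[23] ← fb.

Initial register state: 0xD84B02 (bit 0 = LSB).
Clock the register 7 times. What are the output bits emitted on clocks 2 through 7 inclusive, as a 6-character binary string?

reg_0 = 0xD84B02
clock 1: out=0, reg = 0x6C2581
clock 2: out=1, reg = 0x3612C0
clock 3: out=0, reg = 0x1B0960
clock 4: out=0, reg = 0x0D84B0
clock 5: out=0, reg = 0x06C258
clock 6: out=0, reg = 0x03612C
clock 7: out=0, reg = 0x81B096

100000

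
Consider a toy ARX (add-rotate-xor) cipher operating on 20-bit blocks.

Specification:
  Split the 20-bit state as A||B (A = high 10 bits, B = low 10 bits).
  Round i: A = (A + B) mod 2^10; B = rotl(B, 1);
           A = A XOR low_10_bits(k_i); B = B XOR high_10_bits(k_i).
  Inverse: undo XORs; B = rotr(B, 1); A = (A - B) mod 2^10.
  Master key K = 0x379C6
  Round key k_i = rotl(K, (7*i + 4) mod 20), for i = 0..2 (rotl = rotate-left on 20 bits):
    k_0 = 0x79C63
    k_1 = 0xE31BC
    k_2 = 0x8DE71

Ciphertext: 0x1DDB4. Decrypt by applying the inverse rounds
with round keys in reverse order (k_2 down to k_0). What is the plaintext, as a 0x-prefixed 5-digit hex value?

s_0 = ciphertext = 0x1DDB4
s_1 = InvRound(s_0, k_2) = 0x917C1
s_2 = InvRound(s_1, k_1) = 0x74E26
s_3 = InvRound(s_2, k_0) = 0x743E0

0x743E0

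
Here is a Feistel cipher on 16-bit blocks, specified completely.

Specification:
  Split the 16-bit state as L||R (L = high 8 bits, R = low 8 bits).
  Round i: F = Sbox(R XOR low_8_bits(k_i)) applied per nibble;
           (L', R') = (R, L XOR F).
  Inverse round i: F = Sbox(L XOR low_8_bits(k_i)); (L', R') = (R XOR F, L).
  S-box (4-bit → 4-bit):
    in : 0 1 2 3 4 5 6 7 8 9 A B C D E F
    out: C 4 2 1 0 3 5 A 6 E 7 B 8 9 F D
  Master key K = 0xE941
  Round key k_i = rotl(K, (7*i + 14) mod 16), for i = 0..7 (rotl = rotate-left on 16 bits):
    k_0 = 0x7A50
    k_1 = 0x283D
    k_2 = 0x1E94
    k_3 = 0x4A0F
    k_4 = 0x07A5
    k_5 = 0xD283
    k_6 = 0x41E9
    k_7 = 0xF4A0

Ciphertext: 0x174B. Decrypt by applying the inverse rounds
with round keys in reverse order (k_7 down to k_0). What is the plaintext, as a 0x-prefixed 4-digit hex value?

s_0 = ciphertext = 0x174B
s_1 = InvRound(s_0, k_7) = 0xF117
s_2 = InvRound(s_1, k_6) = 0x51F1
s_3 = InvRound(s_2, k_5) = 0x6351
s_4 = InvRound(s_3, k_4) = 0xD463
s_5 = InvRound(s_4, k_3) = 0xF8D4
s_6 = InvRound(s_5, k_2) = 0x8CF8
s_7 = InvRound(s_6, k_1) = 0x4C8C
s_8 = InvRound(s_7, k_0) = 0xC44C

0xC44C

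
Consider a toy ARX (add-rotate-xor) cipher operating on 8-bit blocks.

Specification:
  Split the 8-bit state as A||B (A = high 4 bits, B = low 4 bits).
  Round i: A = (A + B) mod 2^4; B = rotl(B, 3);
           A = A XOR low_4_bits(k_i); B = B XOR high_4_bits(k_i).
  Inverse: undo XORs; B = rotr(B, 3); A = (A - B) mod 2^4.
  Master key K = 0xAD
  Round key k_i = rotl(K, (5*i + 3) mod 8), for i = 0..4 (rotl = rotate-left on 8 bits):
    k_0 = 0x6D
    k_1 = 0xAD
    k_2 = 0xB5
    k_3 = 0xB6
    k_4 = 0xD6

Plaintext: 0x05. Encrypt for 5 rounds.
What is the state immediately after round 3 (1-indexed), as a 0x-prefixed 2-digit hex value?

s_0 = plaintext = 0x05
s_1 = Round(s_0, k_0) = 0x8C
s_2 = Round(s_1, k_1) = 0x9C
s_3 = Round(s_2, k_2) = 0x0D
s_4 = Round(s_3, k_3) = 0xB5
s_5 = Round(s_4, k_4) = 0x67

0x0D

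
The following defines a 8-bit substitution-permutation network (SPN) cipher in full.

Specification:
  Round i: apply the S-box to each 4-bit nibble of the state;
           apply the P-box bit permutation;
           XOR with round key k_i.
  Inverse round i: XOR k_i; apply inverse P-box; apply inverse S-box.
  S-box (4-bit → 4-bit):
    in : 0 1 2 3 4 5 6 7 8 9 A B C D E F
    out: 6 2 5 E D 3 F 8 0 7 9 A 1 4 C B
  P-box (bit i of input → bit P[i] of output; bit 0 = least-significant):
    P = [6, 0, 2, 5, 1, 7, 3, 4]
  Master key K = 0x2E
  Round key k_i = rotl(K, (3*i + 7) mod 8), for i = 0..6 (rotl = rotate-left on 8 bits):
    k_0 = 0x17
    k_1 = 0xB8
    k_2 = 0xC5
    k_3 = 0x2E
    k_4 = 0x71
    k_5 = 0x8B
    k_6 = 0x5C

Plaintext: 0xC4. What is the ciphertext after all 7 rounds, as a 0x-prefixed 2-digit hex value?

0xDF

s_0 = plaintext = 0xC4
s_1 = Round(s_0, k_0) = 0x71
s_2 = Round(s_1, k_1) = 0xA9
s_3 = Round(s_2, k_2) = 0x92
s_4 = Round(s_3, k_3) = 0xE0
s_5 = Round(s_4, k_4) = 0x6C
s_6 = Round(s_5, k_5) = 0x51
s_7 = Round(s_6, k_6) = 0xDF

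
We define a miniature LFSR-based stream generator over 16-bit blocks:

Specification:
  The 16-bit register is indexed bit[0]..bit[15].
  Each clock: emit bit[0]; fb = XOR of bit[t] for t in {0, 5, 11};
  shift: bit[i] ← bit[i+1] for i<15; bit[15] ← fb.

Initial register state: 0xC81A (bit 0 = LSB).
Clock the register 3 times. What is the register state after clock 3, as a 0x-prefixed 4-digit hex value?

reg_0 = 0xC81A
clock 1: out=0, reg = 0xE40D
clock 2: out=1, reg = 0xF206
clock 3: out=0, reg = 0x7903

0x7903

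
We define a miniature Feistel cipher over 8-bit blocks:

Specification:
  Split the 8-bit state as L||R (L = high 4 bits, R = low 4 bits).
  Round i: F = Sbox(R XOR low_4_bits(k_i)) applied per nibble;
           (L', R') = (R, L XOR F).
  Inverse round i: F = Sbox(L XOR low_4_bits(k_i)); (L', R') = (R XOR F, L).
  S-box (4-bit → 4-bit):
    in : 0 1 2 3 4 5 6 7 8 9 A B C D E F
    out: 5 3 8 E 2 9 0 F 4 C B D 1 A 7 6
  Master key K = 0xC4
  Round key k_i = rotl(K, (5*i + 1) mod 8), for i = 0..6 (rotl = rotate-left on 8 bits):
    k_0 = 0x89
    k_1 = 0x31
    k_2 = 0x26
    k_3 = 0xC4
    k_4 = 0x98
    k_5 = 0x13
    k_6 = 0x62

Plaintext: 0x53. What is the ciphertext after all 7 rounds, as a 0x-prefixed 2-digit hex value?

0xE7

s_0 = plaintext = 0x53
s_1 = Round(s_0, k_0) = 0x3E
s_2 = Round(s_1, k_1) = 0xE5
s_3 = Round(s_2, k_2) = 0x50
s_4 = Round(s_3, k_3) = 0x07
s_5 = Round(s_4, k_4) = 0x76
s_6 = Round(s_5, k_5) = 0x6E
s_7 = Round(s_6, k_6) = 0xE7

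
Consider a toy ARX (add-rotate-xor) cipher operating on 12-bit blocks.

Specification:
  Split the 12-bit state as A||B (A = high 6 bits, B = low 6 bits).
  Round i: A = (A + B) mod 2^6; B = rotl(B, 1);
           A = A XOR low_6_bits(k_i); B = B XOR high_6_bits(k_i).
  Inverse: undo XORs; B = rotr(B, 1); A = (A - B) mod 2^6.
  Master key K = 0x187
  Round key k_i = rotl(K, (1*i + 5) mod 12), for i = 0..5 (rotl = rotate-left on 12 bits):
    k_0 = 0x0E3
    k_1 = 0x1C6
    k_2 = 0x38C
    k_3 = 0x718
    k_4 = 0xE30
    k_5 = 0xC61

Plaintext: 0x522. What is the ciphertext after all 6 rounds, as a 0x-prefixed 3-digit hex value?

0x832

s_0 = plaintext = 0x522
s_1 = Round(s_0, k_0) = 0x546
s_2 = Round(s_1, k_1) = 0x74B
s_3 = Round(s_2, k_2) = 0x918
s_4 = Round(s_3, k_3) = 0x92C
s_5 = Round(s_4, k_4) = 0x821
s_6 = Round(s_5, k_5) = 0x832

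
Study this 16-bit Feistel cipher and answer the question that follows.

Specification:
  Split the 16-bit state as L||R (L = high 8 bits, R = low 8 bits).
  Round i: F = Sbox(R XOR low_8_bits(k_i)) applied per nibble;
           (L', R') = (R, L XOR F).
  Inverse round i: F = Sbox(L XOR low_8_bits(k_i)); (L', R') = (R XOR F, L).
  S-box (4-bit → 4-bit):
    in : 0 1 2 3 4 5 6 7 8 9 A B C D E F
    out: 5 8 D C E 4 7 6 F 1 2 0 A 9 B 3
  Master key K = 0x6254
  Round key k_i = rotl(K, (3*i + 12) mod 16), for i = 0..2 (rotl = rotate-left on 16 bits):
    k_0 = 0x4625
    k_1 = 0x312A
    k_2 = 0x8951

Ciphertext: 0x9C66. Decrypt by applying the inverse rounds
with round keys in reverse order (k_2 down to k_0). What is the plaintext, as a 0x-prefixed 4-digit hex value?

s_0 = ciphertext = 0x9C66
s_1 = InvRound(s_0, k_2) = 0xCF9C
s_2 = InvRound(s_1, k_1) = 0x28CF
s_3 = InvRound(s_2, k_0) = 0x9628

0x9628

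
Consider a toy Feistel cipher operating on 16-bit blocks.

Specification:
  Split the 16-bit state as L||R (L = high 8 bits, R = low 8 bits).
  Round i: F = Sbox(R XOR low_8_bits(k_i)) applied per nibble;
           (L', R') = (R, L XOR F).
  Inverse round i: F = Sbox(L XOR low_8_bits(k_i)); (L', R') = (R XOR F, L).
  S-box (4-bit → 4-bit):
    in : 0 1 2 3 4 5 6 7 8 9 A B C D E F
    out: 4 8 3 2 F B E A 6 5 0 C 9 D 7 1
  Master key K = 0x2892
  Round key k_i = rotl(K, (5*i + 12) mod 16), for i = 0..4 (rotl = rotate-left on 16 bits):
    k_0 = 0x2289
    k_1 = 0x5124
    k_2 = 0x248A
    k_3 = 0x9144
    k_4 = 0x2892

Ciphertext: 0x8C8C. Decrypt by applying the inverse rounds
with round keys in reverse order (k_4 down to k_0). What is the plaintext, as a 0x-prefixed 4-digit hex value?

0xC056

s_0 = ciphertext = 0x8C8C
s_1 = InvRound(s_0, k_4) = 0x0B8C
s_2 = InvRound(s_1, k_3) = 0x7D0B
s_3 = InvRound(s_2, k_2) = 0x117D
s_4 = InvRound(s_3, k_1) = 0x5611
s_5 = InvRound(s_4, k_0) = 0xC056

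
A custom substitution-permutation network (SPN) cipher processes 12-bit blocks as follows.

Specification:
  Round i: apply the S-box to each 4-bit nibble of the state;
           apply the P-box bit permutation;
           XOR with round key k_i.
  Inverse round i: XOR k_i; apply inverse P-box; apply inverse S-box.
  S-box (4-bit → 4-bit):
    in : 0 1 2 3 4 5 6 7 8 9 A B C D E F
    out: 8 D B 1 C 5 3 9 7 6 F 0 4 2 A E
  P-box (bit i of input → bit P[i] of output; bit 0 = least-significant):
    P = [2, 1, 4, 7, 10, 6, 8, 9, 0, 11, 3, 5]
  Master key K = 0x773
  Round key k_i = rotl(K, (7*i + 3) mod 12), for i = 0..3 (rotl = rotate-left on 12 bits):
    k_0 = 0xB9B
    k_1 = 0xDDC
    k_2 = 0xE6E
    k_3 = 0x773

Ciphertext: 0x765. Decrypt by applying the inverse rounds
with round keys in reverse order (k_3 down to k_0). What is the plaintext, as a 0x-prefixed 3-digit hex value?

0x7BF

s_0 = ciphertext = 0x765
s_1 = InvRound(s_0, k_3) = 0xBB8
s_2 = InvRound(s_1, k_2) = 0xB8A
s_3 = InvRound(s_2, k_1) = 0xB28
s_4 = InvRound(s_3, k_0) = 0x7BF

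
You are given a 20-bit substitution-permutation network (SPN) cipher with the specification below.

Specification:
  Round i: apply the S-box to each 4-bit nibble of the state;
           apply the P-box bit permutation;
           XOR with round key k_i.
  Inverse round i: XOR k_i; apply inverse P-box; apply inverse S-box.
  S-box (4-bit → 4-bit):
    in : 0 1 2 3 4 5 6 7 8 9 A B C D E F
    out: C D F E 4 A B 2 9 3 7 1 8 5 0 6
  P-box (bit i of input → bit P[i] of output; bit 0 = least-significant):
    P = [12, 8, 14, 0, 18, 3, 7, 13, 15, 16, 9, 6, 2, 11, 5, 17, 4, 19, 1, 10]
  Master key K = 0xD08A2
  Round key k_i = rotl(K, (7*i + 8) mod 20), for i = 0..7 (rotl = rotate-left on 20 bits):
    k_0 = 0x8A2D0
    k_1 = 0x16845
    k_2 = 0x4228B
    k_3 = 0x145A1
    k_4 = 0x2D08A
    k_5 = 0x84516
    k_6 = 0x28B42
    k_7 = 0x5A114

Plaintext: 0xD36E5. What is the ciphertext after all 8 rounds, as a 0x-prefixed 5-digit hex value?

s_0 = plaintext = 0xD36E5
s_1 = Round(s_0, k_0) = 0xB2BA3
s_2 = Round(s_1, k_1) = 0x7A1F8
s_3 = Round(s_2, k_2) = 0xCB866
s_4 = Round(s_3, k_3) = 0x5F0EC
s_5 = Round(s_4, k_4) = 0xADEEB
s_6 = Round(s_5, k_5) = 0x05520
s_7 = Round(s_6, k_6) = 0x5E789
s_8 = Round(s_7, k_7) = 0x89414

0x89414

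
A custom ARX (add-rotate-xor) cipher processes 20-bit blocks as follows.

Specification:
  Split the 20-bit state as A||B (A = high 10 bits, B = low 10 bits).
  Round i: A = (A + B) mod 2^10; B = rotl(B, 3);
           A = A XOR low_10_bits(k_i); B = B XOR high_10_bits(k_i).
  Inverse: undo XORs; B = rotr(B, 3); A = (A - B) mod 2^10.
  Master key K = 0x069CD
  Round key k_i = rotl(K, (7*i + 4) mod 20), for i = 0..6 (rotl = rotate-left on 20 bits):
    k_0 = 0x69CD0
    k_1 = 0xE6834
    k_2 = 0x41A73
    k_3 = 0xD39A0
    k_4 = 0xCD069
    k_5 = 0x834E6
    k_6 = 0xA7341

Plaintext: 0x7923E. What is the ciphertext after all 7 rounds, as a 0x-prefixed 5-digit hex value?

0x73A35

s_0 = plaintext = 0x7923E
s_1 = Round(s_0, k_0) = 0x3C853
s_2 = Round(s_1, k_1) = 0x5C502
s_3 = Round(s_2, k_2) = 0x00114
s_4 = Round(s_3, k_3) = 0x2D3EC
s_5 = Round(s_4, k_4) = 0x32453
s_6 = Round(s_5, k_5) = 0x7E895
s_7 = Round(s_6, k_6) = 0x73A35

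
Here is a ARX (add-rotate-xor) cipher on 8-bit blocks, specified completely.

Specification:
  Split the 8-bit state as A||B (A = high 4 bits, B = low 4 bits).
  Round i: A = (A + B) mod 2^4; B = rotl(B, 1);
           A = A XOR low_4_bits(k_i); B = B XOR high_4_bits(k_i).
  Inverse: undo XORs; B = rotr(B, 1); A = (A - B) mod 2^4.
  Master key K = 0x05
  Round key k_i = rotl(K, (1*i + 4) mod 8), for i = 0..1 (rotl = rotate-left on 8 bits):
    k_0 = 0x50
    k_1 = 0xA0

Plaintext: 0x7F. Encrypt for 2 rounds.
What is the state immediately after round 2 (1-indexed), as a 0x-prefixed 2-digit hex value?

0x0F

s_0 = plaintext = 0x7F
s_1 = Round(s_0, k_0) = 0x6A
s_2 = Round(s_1, k_1) = 0x0F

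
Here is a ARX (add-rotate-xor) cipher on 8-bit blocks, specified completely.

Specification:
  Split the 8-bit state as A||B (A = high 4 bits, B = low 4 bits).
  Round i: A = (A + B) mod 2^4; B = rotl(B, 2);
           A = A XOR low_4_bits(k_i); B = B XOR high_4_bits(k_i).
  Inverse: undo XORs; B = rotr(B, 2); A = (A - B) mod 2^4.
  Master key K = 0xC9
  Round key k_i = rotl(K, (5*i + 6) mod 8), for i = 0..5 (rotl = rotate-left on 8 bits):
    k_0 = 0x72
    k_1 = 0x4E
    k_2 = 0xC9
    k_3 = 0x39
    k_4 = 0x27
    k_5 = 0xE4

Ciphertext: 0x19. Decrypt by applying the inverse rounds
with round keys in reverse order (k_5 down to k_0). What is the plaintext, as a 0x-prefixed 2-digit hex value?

s_0 = ciphertext = 0x19
s_1 = InvRound(s_0, k_5) = 0x8D
s_2 = InvRound(s_1, k_4) = 0x0F
s_3 = InvRound(s_2, k_3) = 0x63
s_4 = InvRound(s_3, k_2) = 0x0F
s_5 = InvRound(s_4, k_1) = 0x0E
s_6 = InvRound(s_5, k_0) = 0xC6

0xC6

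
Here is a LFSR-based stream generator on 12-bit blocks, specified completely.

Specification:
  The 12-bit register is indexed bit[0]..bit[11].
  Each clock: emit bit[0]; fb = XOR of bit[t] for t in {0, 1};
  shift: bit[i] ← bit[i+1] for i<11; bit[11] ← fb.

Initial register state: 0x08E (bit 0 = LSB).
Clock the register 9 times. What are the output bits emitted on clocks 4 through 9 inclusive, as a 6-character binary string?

100010

reg_0 = 0x08E
clock 1: out=0, reg = 0x847
clock 2: out=1, reg = 0x423
clock 3: out=1, reg = 0x211
clock 4: out=1, reg = 0x908
clock 5: out=0, reg = 0x484
clock 6: out=0, reg = 0x242
clock 7: out=0, reg = 0x921
clock 8: out=1, reg = 0xC90
clock 9: out=0, reg = 0x648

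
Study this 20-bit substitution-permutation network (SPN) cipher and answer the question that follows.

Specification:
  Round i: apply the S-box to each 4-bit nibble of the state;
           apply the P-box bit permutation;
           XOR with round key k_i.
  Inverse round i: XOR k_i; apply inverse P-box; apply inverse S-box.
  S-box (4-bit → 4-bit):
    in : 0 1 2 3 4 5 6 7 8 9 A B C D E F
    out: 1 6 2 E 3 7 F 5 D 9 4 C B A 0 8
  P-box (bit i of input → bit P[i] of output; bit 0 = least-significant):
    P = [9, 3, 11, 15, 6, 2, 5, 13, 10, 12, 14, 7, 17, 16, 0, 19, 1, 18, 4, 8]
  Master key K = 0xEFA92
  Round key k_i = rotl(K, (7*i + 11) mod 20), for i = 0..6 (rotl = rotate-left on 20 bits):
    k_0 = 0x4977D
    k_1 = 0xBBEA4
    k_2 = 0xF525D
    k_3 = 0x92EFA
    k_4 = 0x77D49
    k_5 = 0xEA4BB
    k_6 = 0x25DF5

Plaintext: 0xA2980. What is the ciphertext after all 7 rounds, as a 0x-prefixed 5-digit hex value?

s_0 = plaintext = 0xA2980
s_1 = Round(s_0, k_0) = 0x5B18D
s_2 = Round(s_1, k_1) = 0x74EDF
s_3 = Round(s_2, k_2) = 0xCF24B
s_4 = Round(s_3, k_3) = 0x5B7BC
s_5 = Round(s_4, k_4) = 0xB9B72
s_6 = Round(s_5, k_5) = 0x4E543
s_7 = Round(s_6, k_6) = 0x681BB

0x681BB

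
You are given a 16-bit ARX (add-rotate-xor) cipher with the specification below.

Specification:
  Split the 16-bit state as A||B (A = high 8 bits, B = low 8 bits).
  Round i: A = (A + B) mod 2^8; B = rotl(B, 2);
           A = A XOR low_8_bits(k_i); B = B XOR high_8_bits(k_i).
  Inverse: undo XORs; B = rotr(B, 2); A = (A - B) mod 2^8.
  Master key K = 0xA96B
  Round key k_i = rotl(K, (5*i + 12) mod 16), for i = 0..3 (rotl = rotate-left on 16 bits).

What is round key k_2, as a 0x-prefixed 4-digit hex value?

0x5AEA

K = 0xA96B
k_0 = rotl(K, (5*0+12) mod 16) = rotl(K, 12) = 0xBA96
k_1 = rotl(K, (5*1+12) mod 16) = rotl(K, 1) = 0x52D7
k_2 = rotl(K, (5*2+12) mod 16) = rotl(K, 6) = 0x5AEA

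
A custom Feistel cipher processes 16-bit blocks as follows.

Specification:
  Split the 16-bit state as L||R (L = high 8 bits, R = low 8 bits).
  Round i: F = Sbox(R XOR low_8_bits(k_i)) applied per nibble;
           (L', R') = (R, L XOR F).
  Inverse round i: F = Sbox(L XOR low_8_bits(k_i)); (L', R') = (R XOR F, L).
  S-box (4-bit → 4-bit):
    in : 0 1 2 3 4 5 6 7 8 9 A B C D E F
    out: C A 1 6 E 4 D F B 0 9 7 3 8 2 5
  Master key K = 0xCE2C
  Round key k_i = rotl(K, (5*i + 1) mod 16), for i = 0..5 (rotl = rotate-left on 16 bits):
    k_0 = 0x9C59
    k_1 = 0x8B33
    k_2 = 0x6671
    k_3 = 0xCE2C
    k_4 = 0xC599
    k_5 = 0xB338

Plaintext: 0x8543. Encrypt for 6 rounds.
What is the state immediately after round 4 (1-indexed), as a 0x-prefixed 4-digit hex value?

s_0 = plaintext = 0x8543
s_1 = Round(s_0, k_0) = 0x432C
s_2 = Round(s_1, k_1) = 0x2CE6
s_3 = Round(s_2, k_2) = 0xE623
s_4 = Round(s_3, k_3) = 0x2323
s_5 = Round(s_4, k_4) = 0x235A
s_6 = Round(s_5, k_5) = 0x5AF2

0x2323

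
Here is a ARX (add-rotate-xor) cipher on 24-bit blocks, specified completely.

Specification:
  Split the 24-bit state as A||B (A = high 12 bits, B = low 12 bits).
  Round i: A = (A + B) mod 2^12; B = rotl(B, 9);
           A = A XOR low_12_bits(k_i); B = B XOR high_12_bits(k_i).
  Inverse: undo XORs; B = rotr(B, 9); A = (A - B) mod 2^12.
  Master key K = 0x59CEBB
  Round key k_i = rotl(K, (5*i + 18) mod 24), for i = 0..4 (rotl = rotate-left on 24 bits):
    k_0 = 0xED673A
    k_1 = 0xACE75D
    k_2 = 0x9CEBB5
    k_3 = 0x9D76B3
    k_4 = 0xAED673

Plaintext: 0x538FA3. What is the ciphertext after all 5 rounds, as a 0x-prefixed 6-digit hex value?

0x0A7927

s_0 = plaintext = 0x538FA3
s_1 = Round(s_0, k_0) = 0x3E1922
s_2 = Round(s_1, k_1) = 0xA5EFEA
s_3 = Round(s_2, k_2) = 0x1FDC33
s_4 = Round(s_3, k_3) = 0x883E51
s_5 = Round(s_4, k_4) = 0x0A7927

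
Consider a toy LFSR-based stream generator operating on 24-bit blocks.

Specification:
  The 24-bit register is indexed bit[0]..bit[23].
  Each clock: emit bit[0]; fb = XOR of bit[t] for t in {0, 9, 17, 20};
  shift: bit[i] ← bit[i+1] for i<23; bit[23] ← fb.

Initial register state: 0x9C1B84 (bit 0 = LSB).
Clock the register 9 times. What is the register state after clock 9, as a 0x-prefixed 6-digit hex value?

0x174E0D

reg_0 = 0x9C1B84
clock 1: out=0, reg = 0x4E0DC2
clock 2: out=0, reg = 0xA706E1
clock 3: out=1, reg = 0xD38370
clock 4: out=0, reg = 0xE9C1B8
clock 5: out=0, reg = 0x74E0DC
clock 6: out=0, reg = 0xBA706E
clock 7: out=0, reg = 0x5D3837
clock 8: out=1, reg = 0x2E9C1B
clock 9: out=1, reg = 0x174E0D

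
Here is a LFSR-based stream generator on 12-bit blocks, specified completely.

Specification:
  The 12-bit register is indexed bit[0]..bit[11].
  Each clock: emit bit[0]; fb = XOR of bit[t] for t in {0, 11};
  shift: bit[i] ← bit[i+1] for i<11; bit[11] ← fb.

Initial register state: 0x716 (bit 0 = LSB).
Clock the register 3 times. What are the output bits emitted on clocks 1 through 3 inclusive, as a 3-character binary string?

011

reg_0 = 0x716
clock 1: out=0, reg = 0x38B
clock 2: out=1, reg = 0x9C5
clock 3: out=1, reg = 0x4E2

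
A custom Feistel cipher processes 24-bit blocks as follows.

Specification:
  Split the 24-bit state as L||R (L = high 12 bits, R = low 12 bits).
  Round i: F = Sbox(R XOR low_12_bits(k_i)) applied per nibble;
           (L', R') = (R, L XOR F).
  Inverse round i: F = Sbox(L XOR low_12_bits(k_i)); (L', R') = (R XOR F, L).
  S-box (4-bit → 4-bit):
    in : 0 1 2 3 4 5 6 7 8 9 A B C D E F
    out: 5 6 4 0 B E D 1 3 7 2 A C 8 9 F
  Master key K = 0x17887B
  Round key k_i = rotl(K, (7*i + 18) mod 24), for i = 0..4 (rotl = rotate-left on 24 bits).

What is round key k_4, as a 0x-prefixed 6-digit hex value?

0xC5E21E

K = 0x17887B
k_0 = rotl(K, (7*0+18) mod 24) = rotl(K, 18) = 0xEC5E21
k_1 = rotl(K, (7*1+18) mod 24) = rotl(K, 1) = 0x2F10F6
k_2 = rotl(K, (7*2+18) mod 24) = rotl(K, 8) = 0x887B17
k_3 = rotl(K, (7*3+18) mod 24) = rotl(K, 15) = 0x3D8BC4
k_4 = rotl(K, (7*4+18) mod 24) = rotl(K, 22) = 0xC5E21E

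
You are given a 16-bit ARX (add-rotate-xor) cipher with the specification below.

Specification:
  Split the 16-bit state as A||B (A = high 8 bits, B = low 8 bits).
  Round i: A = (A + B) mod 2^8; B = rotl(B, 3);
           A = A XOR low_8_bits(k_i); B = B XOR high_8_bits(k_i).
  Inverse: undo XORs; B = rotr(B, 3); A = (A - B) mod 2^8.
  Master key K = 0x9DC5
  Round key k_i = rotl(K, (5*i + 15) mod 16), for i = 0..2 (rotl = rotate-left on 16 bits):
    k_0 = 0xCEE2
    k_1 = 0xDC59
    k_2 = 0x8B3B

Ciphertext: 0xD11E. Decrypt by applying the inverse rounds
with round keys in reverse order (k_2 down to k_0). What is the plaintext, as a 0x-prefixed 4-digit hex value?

0x1660

s_0 = ciphertext = 0xD11E
s_1 = InvRound(s_0, k_2) = 0x38B2
s_2 = InvRound(s_1, k_1) = 0x94CD
s_3 = InvRound(s_2, k_0) = 0x1660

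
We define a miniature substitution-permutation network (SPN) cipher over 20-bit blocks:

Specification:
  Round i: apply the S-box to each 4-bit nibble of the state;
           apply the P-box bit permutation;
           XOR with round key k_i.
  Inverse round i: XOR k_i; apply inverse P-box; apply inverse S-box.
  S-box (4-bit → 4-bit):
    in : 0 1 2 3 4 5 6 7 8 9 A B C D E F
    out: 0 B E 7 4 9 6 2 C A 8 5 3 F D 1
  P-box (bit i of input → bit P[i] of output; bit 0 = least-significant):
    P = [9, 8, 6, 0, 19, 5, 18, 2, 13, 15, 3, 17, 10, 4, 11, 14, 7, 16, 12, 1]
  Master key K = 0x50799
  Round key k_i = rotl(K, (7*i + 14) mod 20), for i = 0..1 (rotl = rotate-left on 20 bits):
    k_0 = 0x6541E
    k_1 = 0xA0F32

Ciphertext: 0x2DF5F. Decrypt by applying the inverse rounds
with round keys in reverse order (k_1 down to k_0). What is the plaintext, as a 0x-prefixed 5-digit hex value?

0x8A1AF

s_0 = ciphertext = 0x2DF5F
s_1 = InvRound(s_0, k_1) = 0x4A618
s_2 = InvRound(s_1, k_0) = 0x8A1AF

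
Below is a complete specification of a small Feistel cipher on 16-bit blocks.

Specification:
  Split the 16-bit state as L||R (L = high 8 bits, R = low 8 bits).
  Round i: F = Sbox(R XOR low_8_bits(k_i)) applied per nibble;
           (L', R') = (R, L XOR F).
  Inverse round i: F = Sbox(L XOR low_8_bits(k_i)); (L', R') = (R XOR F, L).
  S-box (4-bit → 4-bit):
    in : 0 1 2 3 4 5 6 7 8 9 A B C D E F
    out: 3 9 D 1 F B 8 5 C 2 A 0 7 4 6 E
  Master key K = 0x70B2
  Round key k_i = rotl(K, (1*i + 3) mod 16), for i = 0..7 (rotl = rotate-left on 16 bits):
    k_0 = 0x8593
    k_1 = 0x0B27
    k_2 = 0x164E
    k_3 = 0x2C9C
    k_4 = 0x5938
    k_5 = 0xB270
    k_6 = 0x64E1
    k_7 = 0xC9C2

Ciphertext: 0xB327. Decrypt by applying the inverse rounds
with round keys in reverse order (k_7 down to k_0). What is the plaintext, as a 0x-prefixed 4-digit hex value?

0x09B5

s_0 = ciphertext = 0xB327
s_1 = InvRound(s_0, k_7) = 0x7EB3
s_2 = InvRound(s_1, k_6) = 0x9D7E
s_3 = InvRound(s_2, k_5) = 0x1A9D
s_4 = InvRound(s_3, k_4) = 0x401A
s_5 = InvRound(s_4, k_3) = 0x5D40
s_6 = InvRound(s_5, k_2) = 0xD15D
s_7 = InvRound(s_6, k_1) = 0xB5D1
s_8 = InvRound(s_7, k_0) = 0x09B5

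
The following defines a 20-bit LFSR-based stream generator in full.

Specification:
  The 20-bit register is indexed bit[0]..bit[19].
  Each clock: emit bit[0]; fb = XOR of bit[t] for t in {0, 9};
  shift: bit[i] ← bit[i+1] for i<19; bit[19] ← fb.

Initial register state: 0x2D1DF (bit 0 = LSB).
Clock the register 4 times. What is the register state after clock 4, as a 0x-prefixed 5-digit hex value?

reg_0 = 0x2D1DF
clock 1: out=1, reg = 0x968EF
clock 2: out=1, reg = 0xCB477
clock 3: out=1, reg = 0xE5A3B
clock 4: out=1, reg = 0x72D1D

0x72D1D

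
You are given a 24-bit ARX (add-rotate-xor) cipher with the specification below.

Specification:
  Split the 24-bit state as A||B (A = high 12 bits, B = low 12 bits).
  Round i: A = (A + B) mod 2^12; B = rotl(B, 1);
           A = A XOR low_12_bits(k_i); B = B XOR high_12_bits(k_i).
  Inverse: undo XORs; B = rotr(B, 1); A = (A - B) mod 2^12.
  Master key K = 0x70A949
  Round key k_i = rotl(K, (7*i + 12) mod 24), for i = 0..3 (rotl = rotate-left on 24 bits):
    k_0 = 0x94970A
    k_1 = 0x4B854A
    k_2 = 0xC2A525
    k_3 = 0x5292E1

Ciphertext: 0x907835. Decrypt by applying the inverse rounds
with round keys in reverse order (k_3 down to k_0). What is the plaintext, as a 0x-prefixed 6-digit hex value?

s_0 = ciphertext = 0x907835
s_1 = InvRound(s_0, k_3) = 0x55868E
s_2 = InvRound(s_1, k_2) = 0xB2B552
s_3 = InvRound(s_2, k_1) = 0xD6C0F5
s_4 = InvRound(s_3, k_0) = 0x5884DE

0x5884DE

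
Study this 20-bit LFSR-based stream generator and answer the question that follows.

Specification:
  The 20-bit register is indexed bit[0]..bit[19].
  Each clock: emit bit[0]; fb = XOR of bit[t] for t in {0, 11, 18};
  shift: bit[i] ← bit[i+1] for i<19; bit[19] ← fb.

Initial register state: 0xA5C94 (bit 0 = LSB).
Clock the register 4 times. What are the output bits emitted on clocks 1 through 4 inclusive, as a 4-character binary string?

reg_0 = 0xA5C94
clock 1: out=0, reg = 0xD2E4A
clock 2: out=0, reg = 0x69725
clock 3: out=1, reg = 0x34B92
clock 4: out=0, reg = 0x9A5C9

0010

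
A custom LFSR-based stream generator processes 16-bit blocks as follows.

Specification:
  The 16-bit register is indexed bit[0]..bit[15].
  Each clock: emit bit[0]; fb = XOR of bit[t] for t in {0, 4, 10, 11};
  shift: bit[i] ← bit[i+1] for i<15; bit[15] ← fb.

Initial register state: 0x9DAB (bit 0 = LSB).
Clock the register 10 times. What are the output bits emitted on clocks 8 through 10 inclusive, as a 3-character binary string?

110

reg_0 = 0x9DAB
clock 1: out=1, reg = 0xCED5
clock 2: out=1, reg = 0x676A
clock 3: out=0, reg = 0xB3B5
clock 4: out=1, reg = 0x59DA
clock 5: out=0, reg = 0x2CED
clock 6: out=1, reg = 0x9676
clock 7: out=0, reg = 0x4B3B
clock 8: out=1, reg = 0xA59D
clock 9: out=1, reg = 0xD2CE
clock 10: out=0, reg = 0x6967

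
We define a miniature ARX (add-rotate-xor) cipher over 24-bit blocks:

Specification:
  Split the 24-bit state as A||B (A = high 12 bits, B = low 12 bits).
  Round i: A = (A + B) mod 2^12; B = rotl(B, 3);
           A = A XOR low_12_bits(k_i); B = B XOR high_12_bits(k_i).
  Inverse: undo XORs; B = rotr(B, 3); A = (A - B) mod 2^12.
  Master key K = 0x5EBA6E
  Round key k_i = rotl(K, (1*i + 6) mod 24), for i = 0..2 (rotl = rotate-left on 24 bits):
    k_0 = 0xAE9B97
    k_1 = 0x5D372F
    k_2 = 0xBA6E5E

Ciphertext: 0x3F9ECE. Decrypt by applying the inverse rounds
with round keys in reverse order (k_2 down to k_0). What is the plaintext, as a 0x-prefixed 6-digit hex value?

0x7E9CC8

s_0 = ciphertext = 0x3F9ECE
s_1 = InvRound(s_0, k_2) = 0xCFA0AD
s_2 = InvRound(s_1, k_1) = 0xF26CAF
s_3 = InvRound(s_2, k_0) = 0x7E9CC8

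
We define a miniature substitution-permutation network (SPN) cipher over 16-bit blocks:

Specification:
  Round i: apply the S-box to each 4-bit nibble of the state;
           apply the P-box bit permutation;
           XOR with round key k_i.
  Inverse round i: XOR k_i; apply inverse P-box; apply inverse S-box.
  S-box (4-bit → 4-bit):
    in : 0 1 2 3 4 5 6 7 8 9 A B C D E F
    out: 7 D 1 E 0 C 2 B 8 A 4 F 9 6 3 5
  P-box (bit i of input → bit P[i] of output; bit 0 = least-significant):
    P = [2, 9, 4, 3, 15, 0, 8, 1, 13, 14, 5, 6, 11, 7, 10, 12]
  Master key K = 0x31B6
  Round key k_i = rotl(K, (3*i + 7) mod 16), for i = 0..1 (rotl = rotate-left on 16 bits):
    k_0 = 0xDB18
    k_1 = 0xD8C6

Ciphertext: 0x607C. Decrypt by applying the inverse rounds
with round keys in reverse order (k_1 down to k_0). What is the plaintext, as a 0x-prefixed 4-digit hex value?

0xDCE1

s_0 = ciphertext = 0x607C
s_1 = InvRound(s_0, k_1) = 0x7FC5
s_2 = InvRound(s_1, k_0) = 0xDCE1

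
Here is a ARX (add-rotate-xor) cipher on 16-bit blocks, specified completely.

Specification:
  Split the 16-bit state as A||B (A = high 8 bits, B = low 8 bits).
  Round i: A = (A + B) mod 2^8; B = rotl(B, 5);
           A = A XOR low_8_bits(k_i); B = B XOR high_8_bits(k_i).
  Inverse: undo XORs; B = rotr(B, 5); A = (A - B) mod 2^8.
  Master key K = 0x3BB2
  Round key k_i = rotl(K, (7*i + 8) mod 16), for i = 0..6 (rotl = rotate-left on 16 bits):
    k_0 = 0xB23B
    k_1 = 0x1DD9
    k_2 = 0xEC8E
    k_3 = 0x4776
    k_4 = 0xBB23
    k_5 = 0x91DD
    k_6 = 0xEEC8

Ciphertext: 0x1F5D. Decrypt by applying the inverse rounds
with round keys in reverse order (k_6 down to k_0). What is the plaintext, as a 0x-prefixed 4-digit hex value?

0x5992

s_0 = ciphertext = 0x1F5D
s_1 = InvRound(s_0, k_6) = 0x3A9D
s_2 = InvRound(s_1, k_5) = 0x8760
s_3 = InvRound(s_2, k_4) = 0xC6DE
s_4 = InvRound(s_3, k_3) = 0xE4CC
s_5 = InvRound(s_4, k_2) = 0x6901
s_6 = InvRound(s_5, k_1) = 0xD0E0
s_7 = InvRound(s_6, k_0) = 0x5992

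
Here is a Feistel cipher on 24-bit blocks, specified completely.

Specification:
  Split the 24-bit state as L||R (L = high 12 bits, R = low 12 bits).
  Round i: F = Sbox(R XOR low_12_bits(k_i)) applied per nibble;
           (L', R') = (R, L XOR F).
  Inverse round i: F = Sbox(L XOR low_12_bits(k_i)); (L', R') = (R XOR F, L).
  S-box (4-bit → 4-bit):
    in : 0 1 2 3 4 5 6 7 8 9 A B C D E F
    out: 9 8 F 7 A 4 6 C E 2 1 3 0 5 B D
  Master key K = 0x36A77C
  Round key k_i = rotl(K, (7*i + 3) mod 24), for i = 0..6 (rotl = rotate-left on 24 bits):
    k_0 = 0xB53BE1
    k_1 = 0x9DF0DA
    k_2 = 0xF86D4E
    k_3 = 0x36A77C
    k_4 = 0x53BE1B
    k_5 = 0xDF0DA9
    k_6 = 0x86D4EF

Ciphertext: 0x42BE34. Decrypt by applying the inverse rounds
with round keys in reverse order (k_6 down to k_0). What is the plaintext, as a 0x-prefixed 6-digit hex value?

0xAAE007

s_0 = ciphertext = 0x42BE34
s_1 = InvRound(s_0, k_6) = 0x73E42B
s_2 = InvRound(s_1, k_5) = 0x50773E
s_3 = InvRound(s_2, k_4) = 0x4BE507
s_4 = InvRound(s_3, k_3) = 0x2084BE
s_5 = InvRound(s_4, k_2) = 0x918208
s_6 = InvRound(s_5, k_1) = 0x007918
s_7 = InvRound(s_6, k_0) = 0xAAE007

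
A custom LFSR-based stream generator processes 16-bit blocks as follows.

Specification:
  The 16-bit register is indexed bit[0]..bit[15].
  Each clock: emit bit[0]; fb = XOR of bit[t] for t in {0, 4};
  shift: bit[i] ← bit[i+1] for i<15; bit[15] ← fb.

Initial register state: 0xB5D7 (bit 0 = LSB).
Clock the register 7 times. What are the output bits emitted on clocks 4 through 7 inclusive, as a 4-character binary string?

reg_0 = 0xB5D7
clock 1: out=1, reg = 0x5AEB
clock 2: out=1, reg = 0xAD75
clock 3: out=1, reg = 0x56BA
clock 4: out=0, reg = 0xAB5D
clock 5: out=1, reg = 0x55AE
clock 6: out=0, reg = 0x2AD7
clock 7: out=1, reg = 0x156B

0101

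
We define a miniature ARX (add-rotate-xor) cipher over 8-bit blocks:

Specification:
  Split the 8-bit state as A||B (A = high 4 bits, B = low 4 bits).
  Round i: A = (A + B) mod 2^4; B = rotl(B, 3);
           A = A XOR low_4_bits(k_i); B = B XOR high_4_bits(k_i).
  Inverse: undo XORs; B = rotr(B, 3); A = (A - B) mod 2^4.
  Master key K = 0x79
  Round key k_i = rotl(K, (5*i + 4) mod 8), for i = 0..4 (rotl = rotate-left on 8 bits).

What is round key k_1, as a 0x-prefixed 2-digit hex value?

0xF2

K = 0x79
k_0 = rotl(K, (5*0+4) mod 8) = rotl(K, 4) = 0x97
k_1 = rotl(K, (5*1+4) mod 8) = rotl(K, 1) = 0xF2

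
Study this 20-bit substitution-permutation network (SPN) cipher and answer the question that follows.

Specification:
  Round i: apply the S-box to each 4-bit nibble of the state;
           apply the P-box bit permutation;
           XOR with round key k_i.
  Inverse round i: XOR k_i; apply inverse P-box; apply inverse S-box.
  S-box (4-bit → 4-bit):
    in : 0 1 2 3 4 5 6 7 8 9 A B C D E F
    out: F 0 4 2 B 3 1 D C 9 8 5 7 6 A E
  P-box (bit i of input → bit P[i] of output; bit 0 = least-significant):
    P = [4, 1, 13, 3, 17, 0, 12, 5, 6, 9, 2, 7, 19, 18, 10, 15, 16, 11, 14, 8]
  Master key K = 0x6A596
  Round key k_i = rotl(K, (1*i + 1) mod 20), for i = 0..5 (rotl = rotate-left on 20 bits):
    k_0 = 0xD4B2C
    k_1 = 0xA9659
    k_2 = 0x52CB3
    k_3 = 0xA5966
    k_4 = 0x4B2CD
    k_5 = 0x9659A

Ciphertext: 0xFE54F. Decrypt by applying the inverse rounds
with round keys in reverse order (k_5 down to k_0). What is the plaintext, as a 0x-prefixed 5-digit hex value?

s_0 = ciphertext = 0xFE54F
s_1 = InvRound(s_0, k_5) = 0x1E756
s_2 = InvRound(s_1, k_4) = 0x7DAD4
s_3 = InvRound(s_2, k_3) = 0x94EA5
s_4 = InvRound(s_3, k_2) = 0x25D1C
s_5 = InvRound(s_4, k_1) = 0xF9C31
s_6 = InvRound(s_5, k_0) = 0x88DC9

0x88DC9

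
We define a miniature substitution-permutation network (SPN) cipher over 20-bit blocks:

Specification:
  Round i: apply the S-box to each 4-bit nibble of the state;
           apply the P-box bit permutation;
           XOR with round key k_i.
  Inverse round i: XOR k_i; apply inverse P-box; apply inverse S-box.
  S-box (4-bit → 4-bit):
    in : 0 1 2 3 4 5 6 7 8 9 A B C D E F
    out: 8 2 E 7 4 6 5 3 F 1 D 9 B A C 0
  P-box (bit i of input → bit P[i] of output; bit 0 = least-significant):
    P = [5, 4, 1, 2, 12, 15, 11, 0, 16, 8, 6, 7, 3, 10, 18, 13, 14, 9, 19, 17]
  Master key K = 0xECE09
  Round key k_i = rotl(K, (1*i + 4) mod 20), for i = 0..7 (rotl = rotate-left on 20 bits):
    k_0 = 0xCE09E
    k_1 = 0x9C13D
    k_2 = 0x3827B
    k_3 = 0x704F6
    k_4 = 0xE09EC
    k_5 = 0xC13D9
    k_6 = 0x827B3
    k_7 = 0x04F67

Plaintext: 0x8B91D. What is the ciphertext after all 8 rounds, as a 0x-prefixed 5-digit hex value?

s_0 = plaintext = 0x8B91D
s_1 = Round(s_0, k_0) = 0x70282
s_2 = Round(s_1, k_1) = 0x93AEA
s_3 = Round(s_2, k_2) = 0x6CE94
s_4 = Round(s_3, k_3) = 0xF703C
s_5 = Round(s_4, k_4) = 0xE9550
s_6 = Round(s_5, k_5) = 0x69A95
s_7 = Round(s_6, k_6) = 0x17769
s_8 = Round(s_7, k_7) = 0x1504F

0x1504F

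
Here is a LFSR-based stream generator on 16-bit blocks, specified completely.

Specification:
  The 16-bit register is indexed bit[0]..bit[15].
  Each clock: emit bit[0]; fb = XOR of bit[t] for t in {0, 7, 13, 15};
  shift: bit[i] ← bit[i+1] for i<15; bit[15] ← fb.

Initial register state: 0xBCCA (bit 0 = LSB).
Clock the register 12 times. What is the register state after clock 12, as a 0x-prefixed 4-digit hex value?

0x7F5B

reg_0 = 0xBCCA
clock 1: out=0, reg = 0xDE65
clock 2: out=1, reg = 0x6F32
clock 3: out=0, reg = 0xB799
clock 4: out=1, reg = 0x5BCC
clock 5: out=0, reg = 0xADE6
clock 6: out=0, reg = 0xD6F3
clock 7: out=1, reg = 0xEB79
clock 8: out=1, reg = 0xF5BC
clock 9: out=0, reg = 0xFADE
clock 10: out=0, reg = 0xFD6F
clock 11: out=1, reg = 0xFEB7
clock 12: out=1, reg = 0x7F5B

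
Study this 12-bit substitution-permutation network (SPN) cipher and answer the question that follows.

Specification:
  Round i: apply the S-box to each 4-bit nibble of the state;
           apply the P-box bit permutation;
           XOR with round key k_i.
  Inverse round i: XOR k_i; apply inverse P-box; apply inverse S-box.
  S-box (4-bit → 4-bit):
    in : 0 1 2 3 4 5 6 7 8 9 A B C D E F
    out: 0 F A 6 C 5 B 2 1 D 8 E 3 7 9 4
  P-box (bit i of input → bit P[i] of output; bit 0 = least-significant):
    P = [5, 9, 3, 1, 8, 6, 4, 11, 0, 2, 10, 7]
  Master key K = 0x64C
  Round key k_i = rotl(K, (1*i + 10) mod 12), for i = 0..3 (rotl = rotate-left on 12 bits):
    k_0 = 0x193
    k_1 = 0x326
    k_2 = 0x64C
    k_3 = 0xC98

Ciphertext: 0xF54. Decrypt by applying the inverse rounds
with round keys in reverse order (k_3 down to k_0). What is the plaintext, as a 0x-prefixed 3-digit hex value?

s_0 = ciphertext = 0xF54
s_1 = InvRound(s_0, k_3) = 0x2C3
s_2 = InvRound(s_1, k_2) = 0x104
s_3 = InvRound(s_2, k_1) = 0x006
s_4 = InvRound(s_3, k_0) = 0x650

0x650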